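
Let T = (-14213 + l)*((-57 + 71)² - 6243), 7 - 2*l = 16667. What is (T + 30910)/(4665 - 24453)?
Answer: -45449477/6596 ≈ -6890.5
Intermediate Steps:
l = -8330 (l = 7/2 - ½*16667 = 7/2 - 16667/2 = -8330)
T = 136317521 (T = (-14213 - 8330)*((-57 + 71)² - 6243) = -22543*(14² - 6243) = -22543*(196 - 6243) = -22543*(-6047) = 136317521)
(T + 30910)/(4665 - 24453) = (136317521 + 30910)/(4665 - 24453) = 136348431/(-19788) = 136348431*(-1/19788) = -45449477/6596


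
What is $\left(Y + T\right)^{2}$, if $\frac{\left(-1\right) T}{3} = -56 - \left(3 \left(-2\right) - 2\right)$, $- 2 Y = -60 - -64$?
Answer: $20164$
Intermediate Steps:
$Y = -2$ ($Y = - \frac{-60 - -64}{2} = - \frac{-60 + 64}{2} = \left(- \frac{1}{2}\right) 4 = -2$)
$T = 144$ ($T = - 3 \left(-56 - \left(3 \left(-2\right) - 2\right)\right) = - 3 \left(-56 - \left(-6 - 2\right)\right) = - 3 \left(-56 - -8\right) = - 3 \left(-56 + 8\right) = \left(-3\right) \left(-48\right) = 144$)
$\left(Y + T\right)^{2} = \left(-2 + 144\right)^{2} = 142^{2} = 20164$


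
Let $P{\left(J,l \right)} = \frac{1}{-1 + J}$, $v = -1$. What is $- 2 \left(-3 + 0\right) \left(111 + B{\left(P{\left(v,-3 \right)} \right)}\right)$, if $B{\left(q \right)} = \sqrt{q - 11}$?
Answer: $666 + 3 i \sqrt{46} \approx 666.0 + 20.347 i$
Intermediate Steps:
$B{\left(q \right)} = \sqrt{-11 + q}$
$- 2 \left(-3 + 0\right) \left(111 + B{\left(P{\left(v,-3 \right)} \right)}\right) = - 2 \left(-3 + 0\right) \left(111 + \sqrt{-11 + \frac{1}{-1 - 1}}\right) = \left(-2\right) \left(-3\right) \left(111 + \sqrt{-11 + \frac{1}{-2}}\right) = 6 \left(111 + \sqrt{-11 - \frac{1}{2}}\right) = 6 \left(111 + \sqrt{- \frac{23}{2}}\right) = 6 \left(111 + \frac{i \sqrt{46}}{2}\right) = 666 + 3 i \sqrt{46}$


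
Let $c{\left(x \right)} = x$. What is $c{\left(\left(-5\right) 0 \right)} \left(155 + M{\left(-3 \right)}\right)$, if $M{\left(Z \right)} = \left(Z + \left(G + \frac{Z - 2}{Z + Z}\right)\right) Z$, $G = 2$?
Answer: $0$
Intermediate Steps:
$M{\left(Z \right)} = Z \left(2 + Z + \frac{-2 + Z}{2 Z}\right)$ ($M{\left(Z \right)} = \left(Z + \left(2 + \frac{Z - 2}{Z + Z}\right)\right) Z = \left(Z + \left(2 + \frac{-2 + Z}{2 Z}\right)\right) Z = \left(2 + Z + \frac{-2 + Z}{2 Z}\right) Z = Z \left(2 + Z + \frac{-2 + Z}{2 Z}\right)$)
$c{\left(\left(-5\right) 0 \right)} \left(155 + M{\left(-3 \right)}\right) = \left(-5\right) 0 \left(155 + \left(-1 + \left(-3\right)^{2} + \frac{5}{2} \left(-3\right)\right)\right) = 0 \left(155 - - \frac{1}{2}\right) = 0 \left(155 + \frac{1}{2}\right) = 0 \cdot \frac{311}{2} = 0$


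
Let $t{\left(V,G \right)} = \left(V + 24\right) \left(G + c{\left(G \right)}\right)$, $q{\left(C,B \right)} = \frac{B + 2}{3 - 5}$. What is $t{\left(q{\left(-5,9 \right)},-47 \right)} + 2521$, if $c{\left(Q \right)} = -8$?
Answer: $\frac{3007}{2} \approx 1503.5$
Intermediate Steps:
$q{\left(C,B \right)} = -1 - \frac{B}{2}$ ($q{\left(C,B \right)} = \frac{2 + B}{-2} = \left(2 + B\right) \left(- \frac{1}{2}\right) = -1 - \frac{B}{2}$)
$t{\left(V,G \right)} = \left(-8 + G\right) \left(24 + V\right)$ ($t{\left(V,G \right)} = \left(V + 24\right) \left(G - 8\right) = \left(24 + V\right) \left(-8 + G\right) = \left(-8 + G\right) \left(24 + V\right)$)
$t{\left(q{\left(-5,9 \right)},-47 \right)} + 2521 = \left(-192 - 8 \left(-1 - \frac{9}{2}\right) + 24 \left(-47\right) - 47 \left(-1 - \frac{9}{2}\right)\right) + 2521 = \left(-192 - 8 \left(-1 - \frac{9}{2}\right) - 1128 - 47 \left(-1 - \frac{9}{2}\right)\right) + 2521 = \left(-192 - -44 - 1128 - - \frac{517}{2}\right) + 2521 = \left(-192 + 44 - 1128 + \frac{517}{2}\right) + 2521 = - \frac{2035}{2} + 2521 = \frac{3007}{2}$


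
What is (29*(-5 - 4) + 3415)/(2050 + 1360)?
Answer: 1577/1705 ≈ 0.92493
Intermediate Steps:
(29*(-5 - 4) + 3415)/(2050 + 1360) = (29*(-9) + 3415)/3410 = (-261 + 3415)*(1/3410) = 3154*(1/3410) = 1577/1705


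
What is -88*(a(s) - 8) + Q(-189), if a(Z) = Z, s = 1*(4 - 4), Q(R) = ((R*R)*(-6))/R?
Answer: 1838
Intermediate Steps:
Q(R) = -6*R (Q(R) = (R²*(-6))/R = (-6*R²)/R = -6*R)
s = 0 (s = 1*0 = 0)
-88*(a(s) - 8) + Q(-189) = -88*(0 - 8) - 6*(-189) = -88*(-8) + 1134 = 704 + 1134 = 1838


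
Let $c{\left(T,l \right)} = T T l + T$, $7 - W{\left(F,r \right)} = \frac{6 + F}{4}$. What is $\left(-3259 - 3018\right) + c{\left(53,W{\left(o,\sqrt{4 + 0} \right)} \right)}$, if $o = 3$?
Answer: $\frac{28475}{4} \approx 7118.8$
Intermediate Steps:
$W{\left(F,r \right)} = \frac{11}{2} - \frac{F}{4}$ ($W{\left(F,r \right)} = 7 - \frac{6 + F}{4} = 7 - \left(6 + F\right) \frac{1}{4} = 7 - \left(\frac{3}{2} + \frac{F}{4}\right) = \frac{11}{2} - \frac{F}{4}$)
$c{\left(T,l \right)} = T + l T^{2}$ ($c{\left(T,l \right)} = T^{2} l + T = l T^{2} + T = T + l T^{2}$)
$\left(-3259 - 3018\right) + c{\left(53,W{\left(o,\sqrt{4 + 0} \right)} \right)} = \left(-3259 - 3018\right) + 53 \left(1 + 53 \left(\frac{11}{2} - \frac{3}{4}\right)\right) = -6277 + 53 \left(1 + 53 \left(\frac{11}{2} - \frac{3}{4}\right)\right) = -6277 + 53 \left(1 + 53 \cdot \frac{19}{4}\right) = -6277 + 53 \left(1 + \frac{1007}{4}\right) = -6277 + 53 \cdot \frac{1011}{4} = -6277 + \frac{53583}{4} = \frac{28475}{4}$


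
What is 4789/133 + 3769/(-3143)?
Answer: 296950/8531 ≈ 34.808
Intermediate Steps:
4789/133 + 3769/(-3143) = 4789*(1/133) + 3769*(-1/3143) = 4789/133 - 3769/3143 = 296950/8531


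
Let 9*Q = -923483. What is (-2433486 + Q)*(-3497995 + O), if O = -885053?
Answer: 33347481274712/3 ≈ 1.1116e+13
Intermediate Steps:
Q = -923483/9 (Q = (⅑)*(-923483) = -923483/9 ≈ -1.0261e+5)
(-2433486 + Q)*(-3497995 + O) = (-2433486 - 923483/9)*(-3497995 - 885053) = -22824857/9*(-4383048) = 33347481274712/3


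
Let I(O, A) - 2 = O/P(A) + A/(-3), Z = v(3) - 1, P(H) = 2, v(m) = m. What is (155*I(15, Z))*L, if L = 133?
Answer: 1092595/6 ≈ 1.8210e+5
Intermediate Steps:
Z = 2 (Z = 3 - 1 = 2)
I(O, A) = 2 + O/2 - A/3 (I(O, A) = 2 + (O/2 + A/(-3)) = 2 + (O*(½) + A*(-⅓)) = 2 + (O/2 - A/3) = 2 + O/2 - A/3)
(155*I(15, Z))*L = (155*(2 + (½)*15 - ⅓*2))*133 = (155*(2 + 15/2 - ⅔))*133 = (155*(53/6))*133 = (8215/6)*133 = 1092595/6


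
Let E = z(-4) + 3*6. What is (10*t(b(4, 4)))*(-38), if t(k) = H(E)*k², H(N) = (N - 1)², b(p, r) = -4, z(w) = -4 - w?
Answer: -1757120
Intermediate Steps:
E = 18 (E = (-4 - 1*(-4)) + 3*6 = (-4 + 4) + 18 = 0 + 18 = 18)
H(N) = (-1 + N)²
t(k) = 289*k² (t(k) = (-1 + 18)²*k² = 17²*k² = 289*k²)
(10*t(b(4, 4)))*(-38) = (10*(289*(-4)²))*(-38) = (10*(289*16))*(-38) = (10*4624)*(-38) = 46240*(-38) = -1757120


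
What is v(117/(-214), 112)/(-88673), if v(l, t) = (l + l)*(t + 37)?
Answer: 1341/729847 ≈ 0.0018374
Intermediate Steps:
v(l, t) = 2*l*(37 + t) (v(l, t) = (2*l)*(37 + t) = 2*l*(37 + t))
v(117/(-214), 112)/(-88673) = (2*(117/(-214))*(37 + 112))/(-88673) = (2*(117*(-1/214))*149)*(-1/88673) = (2*(-117/214)*149)*(-1/88673) = -17433/107*(-1/88673) = 1341/729847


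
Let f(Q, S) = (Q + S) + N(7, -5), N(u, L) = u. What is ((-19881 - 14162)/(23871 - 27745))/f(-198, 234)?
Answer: 34043/166582 ≈ 0.20436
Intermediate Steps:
f(Q, S) = 7 + Q + S (f(Q, S) = (Q + S) + 7 = 7 + Q + S)
((-19881 - 14162)/(23871 - 27745))/f(-198, 234) = ((-19881 - 14162)/(23871 - 27745))/(7 - 198 + 234) = -34043/(-3874)/43 = -34043*(-1/3874)*(1/43) = (34043/3874)*(1/43) = 34043/166582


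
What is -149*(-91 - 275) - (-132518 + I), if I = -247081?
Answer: 434133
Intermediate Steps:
-149*(-91 - 275) - (-132518 + I) = -149*(-91 - 275) - (-132518 - 247081) = -149*(-366) - 1*(-379599) = 54534 + 379599 = 434133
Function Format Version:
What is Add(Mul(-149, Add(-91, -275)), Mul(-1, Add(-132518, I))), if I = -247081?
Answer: 434133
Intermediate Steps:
Add(Mul(-149, Add(-91, -275)), Mul(-1, Add(-132518, I))) = Add(Mul(-149, Add(-91, -275)), Mul(-1, Add(-132518, -247081))) = Add(Mul(-149, -366), Mul(-1, -379599)) = Add(54534, 379599) = 434133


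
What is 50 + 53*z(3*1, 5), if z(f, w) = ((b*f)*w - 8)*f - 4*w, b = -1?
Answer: -4667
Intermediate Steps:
z(f, w) = -4*w + f*(-8 - f*w) (z(f, w) = ((-f)*w - 8)*f - 4*w = (-f*w - 8)*f - 4*w = (-8 - f*w)*f - 4*w = f*(-8 - f*w) - 4*w = -4*w + f*(-8 - f*w))
50 + 53*z(3*1, 5) = 50 + 53*(-24 - 4*5 - 1*5*(3*1)²) = 50 + 53*(-8*3 - 20 - 1*5*3²) = 50 + 53*(-24 - 20 - 1*5*9) = 50 + 53*(-24 - 20 - 45) = 50 + 53*(-89) = 50 - 4717 = -4667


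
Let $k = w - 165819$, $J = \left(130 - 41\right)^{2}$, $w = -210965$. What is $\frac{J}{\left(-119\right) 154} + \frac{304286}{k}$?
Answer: $- \frac{2140212825}{1726235896} \approx -1.2398$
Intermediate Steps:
$J = 7921$ ($J = 89^{2} = 7921$)
$k = -376784$ ($k = -210965 - 165819 = -376784$)
$\frac{J}{\left(-119\right) 154} + \frac{304286}{k} = \frac{7921}{\left(-119\right) 154} + \frac{304286}{-376784} = \frac{7921}{-18326} + 304286 \left(- \frac{1}{376784}\right) = 7921 \left(- \frac{1}{18326}\right) - \frac{152143}{188392} = - \frac{7921}{18326} - \frac{152143}{188392} = - \frac{2140212825}{1726235896}$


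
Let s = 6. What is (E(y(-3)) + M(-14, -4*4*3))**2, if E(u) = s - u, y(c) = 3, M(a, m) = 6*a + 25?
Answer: 3136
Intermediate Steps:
M(a, m) = 25 + 6*a
E(u) = 6 - u
(E(y(-3)) + M(-14, -4*4*3))**2 = ((6 - 1*3) + (25 + 6*(-14)))**2 = ((6 - 3) + (25 - 84))**2 = (3 - 59)**2 = (-56)**2 = 3136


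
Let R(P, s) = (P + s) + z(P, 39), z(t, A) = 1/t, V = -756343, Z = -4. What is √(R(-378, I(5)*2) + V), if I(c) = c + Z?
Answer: I*√12013670886/126 ≈ 869.9*I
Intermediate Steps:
I(c) = -4 + c (I(c) = c - 4 = -4 + c)
R(P, s) = P + s + 1/P (R(P, s) = (P + s) + 1/P = P + s + 1/P)
√(R(-378, I(5)*2) + V) = √((-378 + (-4 + 5)*2 + 1/(-378)) - 756343) = √((-378 + 1*2 - 1/378) - 756343) = √((-378 + 2 - 1/378) - 756343) = √(-142129/378 - 756343) = √(-286039783/378) = I*√12013670886/126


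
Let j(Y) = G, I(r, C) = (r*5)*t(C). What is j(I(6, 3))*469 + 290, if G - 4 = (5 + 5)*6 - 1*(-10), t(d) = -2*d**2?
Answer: 34996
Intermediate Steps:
I(r, C) = -10*r*C**2 (I(r, C) = (r*5)*(-2*C**2) = (5*r)*(-2*C**2) = -10*r*C**2)
G = 74 (G = 4 + ((5 + 5)*6 - 1*(-10)) = 4 + (10*6 + 10) = 4 + (60 + 10) = 4 + 70 = 74)
j(Y) = 74
j(I(6, 3))*469 + 290 = 74*469 + 290 = 34706 + 290 = 34996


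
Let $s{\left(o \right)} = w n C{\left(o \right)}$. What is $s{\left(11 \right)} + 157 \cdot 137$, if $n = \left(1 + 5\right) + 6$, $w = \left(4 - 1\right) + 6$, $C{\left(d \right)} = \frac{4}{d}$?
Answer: $\frac{237031}{11} \approx 21548.0$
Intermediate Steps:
$w = 9$ ($w = 3 + 6 = 9$)
$n = 12$ ($n = 6 + 6 = 12$)
$s{\left(o \right)} = \frac{432}{o}$ ($s{\left(o \right)} = 9 \cdot 12 \frac{4}{o} = 108 \frac{4}{o} = \frac{432}{o}$)
$s{\left(11 \right)} + 157 \cdot 137 = \frac{432}{11} + 157 \cdot 137 = 432 \cdot \frac{1}{11} + 21509 = \frac{432}{11} + 21509 = \frac{237031}{11}$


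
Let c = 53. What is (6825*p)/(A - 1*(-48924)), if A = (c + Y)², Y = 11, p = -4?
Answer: -1365/2651 ≈ -0.51490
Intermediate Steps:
A = 4096 (A = (53 + 11)² = 64² = 4096)
(6825*p)/(A - 1*(-48924)) = (6825*(-4))/(4096 - 1*(-48924)) = -27300/(4096 + 48924) = -27300/53020 = -27300*1/53020 = -1365/2651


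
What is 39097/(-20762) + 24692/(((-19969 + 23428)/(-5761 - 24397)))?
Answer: -15460793894555/71815758 ≈ -2.1528e+5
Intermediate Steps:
39097/(-20762) + 24692/(((-19969 + 23428)/(-5761 - 24397))) = 39097*(-1/20762) + 24692/((3459/(-30158))) = -39097/20762 + 24692/((3459*(-1/30158))) = -39097/20762 + 24692/(-3459/30158) = -39097/20762 + 24692*(-30158/3459) = -39097/20762 - 744661336/3459 = -15460793894555/71815758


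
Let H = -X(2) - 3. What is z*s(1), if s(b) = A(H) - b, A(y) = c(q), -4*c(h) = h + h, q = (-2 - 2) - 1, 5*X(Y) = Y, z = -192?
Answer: -288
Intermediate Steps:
X(Y) = Y/5
q = -5 (q = -4 - 1 = -5)
c(h) = -h/2 (c(h) = -(h + h)/4 = -h/2)
H = -17/5 (H = -2/5 - 3 = -1*⅖ - 3 = -⅖ - 3 = -17/5 ≈ -3.4000)
A(y) = 5/2 (A(y) = -½*(-5) = 5/2)
s(b) = 5/2 - b
z*s(1) = -192*(5/2 - 1*1) = -192*(5/2 - 1) = -192*3/2 = -288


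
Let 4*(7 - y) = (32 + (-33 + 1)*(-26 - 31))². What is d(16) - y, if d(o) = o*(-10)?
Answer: 861017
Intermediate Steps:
y = -861177 (y = 7 - (32 + (-33 + 1)*(-26 - 31))²/4 = 7 - (32 - 32*(-57))²/4 = 7 - (32 + 1824)²/4 = 7 - ¼*1856² = 7 - ¼*3444736 = 7 - 861184 = -861177)
d(o) = -10*o
d(16) - y = -10*16 - 1*(-861177) = -160 + 861177 = 861017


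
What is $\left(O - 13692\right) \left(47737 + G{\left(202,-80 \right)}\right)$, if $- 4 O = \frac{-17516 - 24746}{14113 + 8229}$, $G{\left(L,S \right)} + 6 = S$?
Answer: $- \frac{29152509979247}{44684} \approx -6.5241 \cdot 10^{8}$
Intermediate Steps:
$G{\left(L,S \right)} = -6 + S$
$O = \frac{21131}{44684}$ ($O = - \frac{\left(-17516 - 24746\right) \frac{1}{14113 + 8229}}{4} = - \frac{\left(-42262\right) \frac{1}{22342}}{4} = \left(- \frac{1}{4}\right) \left(- \frac{21131}{11171}\right) = \frac{21131}{44684} \approx 0.4729$)
$\left(O - 13692\right) \left(47737 + G{\left(202,-80 \right)}\right) = \left(\frac{21131}{44684} - 13692\right) \left(47737 - 86\right) = - \frac{611792197 \left(47737 - 86\right)}{44684} = \left(- \frac{611792197}{44684}\right) 47651 = - \frac{29152509979247}{44684}$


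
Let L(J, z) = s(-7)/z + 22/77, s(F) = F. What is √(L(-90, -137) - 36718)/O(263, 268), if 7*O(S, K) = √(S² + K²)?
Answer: 9*I*√58779350192353/19316041 ≈ 3.5722*I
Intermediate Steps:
O(S, K) = √(K² + S²)/7 (O(S, K) = √(S² + K²)/7 = √(K² + S²)/7)
L(J, z) = 2/7 - 7/z (L(J, z) = -7/z + 22/77 = -7/z + 22*(1/77) = -7/z + 2/7 = 2/7 - 7/z)
√(L(-90, -137) - 36718)/O(263, 268) = √((2/7 - 7/(-137)) - 36718)/((√(268² + 263²)/7)) = √((2/7 - 7*(-1/137)) - 36718)/((√(71824 + 69169)/7)) = √((2/7 + 7/137) - 36718)/((√140993/7)) = √(323/959 - 36718)*(7*√140993/140993) = √(-35212239/959)*(7*√140993/140993) = (9*I*√416895521/959)*(7*√140993/140993) = 9*I*√58779350192353/19316041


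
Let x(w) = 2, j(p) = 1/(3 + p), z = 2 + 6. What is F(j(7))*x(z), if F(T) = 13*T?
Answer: 13/5 ≈ 2.6000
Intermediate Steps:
z = 8
F(j(7))*x(z) = (13/(3 + 7))*2 = (13/10)*2 = 13/5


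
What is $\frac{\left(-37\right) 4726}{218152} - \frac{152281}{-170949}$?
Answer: $\frac{44971901}{503957652} \approx 0.089237$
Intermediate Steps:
$\frac{\left(-37\right) 4726}{218152} - \frac{152281}{-170949} = \left(-174862\right) \frac{1}{218152} - - \frac{152281}{170949} = - \frac{2363}{2948} + \frac{152281}{170949} = \frac{44971901}{503957652}$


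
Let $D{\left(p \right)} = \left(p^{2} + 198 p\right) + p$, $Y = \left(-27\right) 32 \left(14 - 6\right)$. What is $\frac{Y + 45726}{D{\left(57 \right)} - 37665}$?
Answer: $- \frac{12938}{7691} \approx -1.6822$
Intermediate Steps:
$Y = -6912$ ($Y = - 864 \left(14 - 6\right) = \left(-864\right) 8 = -6912$)
$D{\left(p \right)} = p^{2} + 199 p$
$\frac{Y + 45726}{D{\left(57 \right)} - 37665} = \frac{-6912 + 45726}{57 \left(199 + 57\right) - 37665} = \frac{38814}{57 \cdot 256 - 37665} = \frac{38814}{14592 - 37665} = \frac{38814}{-23073} = 38814 \left(- \frac{1}{23073}\right) = - \frac{12938}{7691}$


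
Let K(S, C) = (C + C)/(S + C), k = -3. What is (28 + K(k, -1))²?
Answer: 3249/4 ≈ 812.25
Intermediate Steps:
K(S, C) = 2*C/(C + S) (K(S, C) = (2*C)/(C + S) = 2*C/(C + S))
(28 + K(k, -1))² = (28 + 2*(-1)/(-1 - 3))² = (28 + 2*(-1)/(-4))² = (28 + 2*(-1)*(-¼))² = (28 + ½)² = (57/2)² = 3249/4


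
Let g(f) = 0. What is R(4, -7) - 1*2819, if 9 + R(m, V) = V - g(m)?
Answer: -2835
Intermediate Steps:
R(m, V) = -9 + V (R(m, V) = -9 + (V - 1*0) = -9 + (V + 0) = -9 + V)
R(4, -7) - 1*2819 = (-9 - 7) - 1*2819 = -16 - 2819 = -2835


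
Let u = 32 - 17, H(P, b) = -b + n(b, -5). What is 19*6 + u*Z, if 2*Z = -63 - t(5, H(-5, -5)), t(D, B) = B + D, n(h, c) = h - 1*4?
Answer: -366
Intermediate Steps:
n(h, c) = -4 + h (n(h, c) = h - 4 = -4 + h)
H(P, b) = -4 (H(P, b) = -b + (-4 + b) = -4)
u = 15
Z = -32 (Z = (-63 - (-4 + 5))/2 = (-63 - 1*1)/2 = (-63 - 1)/2 = (½)*(-64) = -32)
19*6 + u*Z = 19*6 + 15*(-32) = 114 - 480 = -366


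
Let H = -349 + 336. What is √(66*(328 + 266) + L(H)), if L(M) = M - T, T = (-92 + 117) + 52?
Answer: 3*√4346 ≈ 197.77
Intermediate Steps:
H = -13
T = 77 (T = 25 + 52 = 77)
L(M) = -77 + M (L(M) = M - 1*77 = M - 77 = -77 + M)
√(66*(328 + 266) + L(H)) = √(66*(328 + 266) + (-77 - 13)) = √(66*594 - 90) = √(39204 - 90) = √39114 = 3*√4346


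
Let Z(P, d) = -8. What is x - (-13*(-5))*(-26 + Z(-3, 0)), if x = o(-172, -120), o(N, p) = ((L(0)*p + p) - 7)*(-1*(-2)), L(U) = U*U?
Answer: 1956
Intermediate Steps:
L(U) = U²
o(N, p) = -14 + 2*p (o(N, p) = ((0²*p + p) - 7)*(-1*(-2)) = ((0*p + p) - 7)*2 = ((0 + p) - 7)*2 = (p - 7)*2 = (-7 + p)*2 = -14 + 2*p)
x = -254 (x = -14 + 2*(-120) = -14 - 240 = -254)
x - (-13*(-5))*(-26 + Z(-3, 0)) = -254 - (-13*(-5))*(-26 - 8) = -254 - 65*(-34) = -254 - 1*(-2210) = -254 + 2210 = 1956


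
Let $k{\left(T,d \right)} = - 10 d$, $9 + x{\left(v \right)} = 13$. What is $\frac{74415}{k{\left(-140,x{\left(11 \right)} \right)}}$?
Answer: $- \frac{14883}{8} \approx -1860.4$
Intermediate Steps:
$x{\left(v \right)} = 4$ ($x{\left(v \right)} = -9 + 13 = 4$)
$\frac{74415}{k{\left(-140,x{\left(11 \right)} \right)}} = \frac{74415}{\left(-10\right) 4} = \frac{74415}{-40} = 74415 \left(- \frac{1}{40}\right) = - \frac{14883}{8}$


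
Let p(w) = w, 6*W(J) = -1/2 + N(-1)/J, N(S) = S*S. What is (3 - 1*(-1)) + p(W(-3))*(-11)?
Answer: 199/36 ≈ 5.5278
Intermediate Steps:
N(S) = S²
W(J) = -1/12 + 1/(6*J) (W(J) = (-1/2 + (-1)²/J)/6 = (-1*½ + 1/J)/6 = (-½ + 1/J)/6 = -1/12 + 1/(6*J))
(3 - 1*(-1)) + p(W(-3))*(-11) = (3 - 1*(-1)) + ((1/12)*(2 - 1*(-3))/(-3))*(-11) = (3 + 1) + ((1/12)*(-⅓)*(2 + 3))*(-11) = 4 + ((1/12)*(-⅓)*5)*(-11) = 4 - 5/36*(-11) = 4 + 55/36 = 199/36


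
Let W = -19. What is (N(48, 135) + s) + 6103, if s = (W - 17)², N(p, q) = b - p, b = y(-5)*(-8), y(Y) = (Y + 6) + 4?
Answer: 7311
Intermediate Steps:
y(Y) = 10 + Y (y(Y) = (6 + Y) + 4 = 10 + Y)
b = -40 (b = (10 - 5)*(-8) = 5*(-8) = -40)
N(p, q) = -40 - p
s = 1296 (s = (-19 - 17)² = (-36)² = 1296)
(N(48, 135) + s) + 6103 = ((-40 - 1*48) + 1296) + 6103 = ((-40 - 48) + 1296) + 6103 = (-88 + 1296) + 6103 = 1208 + 6103 = 7311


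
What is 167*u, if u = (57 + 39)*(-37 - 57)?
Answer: -1507008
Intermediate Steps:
u = -9024 (u = 96*(-94) = -9024)
167*u = 167*(-9024) = -1507008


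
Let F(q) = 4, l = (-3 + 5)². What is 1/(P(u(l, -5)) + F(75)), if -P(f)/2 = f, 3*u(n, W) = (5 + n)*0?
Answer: ¼ ≈ 0.25000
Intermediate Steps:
l = 4 (l = 2² = 4)
u(n, W) = 0 (u(n, W) = ((5 + n)*0)/3 = (⅓)*0 = 0)
P(f) = -2*f
1/(P(u(l, -5)) + F(75)) = 1/(-2*0 + 4) = 1/(0 + 4) = 1/4 = ¼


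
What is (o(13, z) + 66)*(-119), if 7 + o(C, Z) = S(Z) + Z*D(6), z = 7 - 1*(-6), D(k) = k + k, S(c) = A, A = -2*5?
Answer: -24395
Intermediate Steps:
A = -10
S(c) = -10
D(k) = 2*k
z = 13 (z = 7 + 6 = 13)
o(C, Z) = -17 + 12*Z (o(C, Z) = -7 + (-10 + Z*(2*6)) = -7 + (-10 + Z*12) = -7 + (-10 + 12*Z) = -17 + 12*Z)
(o(13, z) + 66)*(-119) = ((-17 + 12*13) + 66)*(-119) = ((-17 + 156) + 66)*(-119) = (139 + 66)*(-119) = 205*(-119) = -24395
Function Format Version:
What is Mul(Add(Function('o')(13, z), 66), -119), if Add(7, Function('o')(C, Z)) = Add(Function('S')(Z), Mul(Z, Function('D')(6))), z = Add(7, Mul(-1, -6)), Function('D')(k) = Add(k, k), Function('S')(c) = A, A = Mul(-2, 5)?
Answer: -24395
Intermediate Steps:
A = -10
Function('S')(c) = -10
Function('D')(k) = Mul(2, k)
z = 13 (z = Add(7, 6) = 13)
Function('o')(C, Z) = Add(-17, Mul(12, Z)) (Function('o')(C, Z) = Add(-7, Add(-10, Mul(Z, Mul(2, 6)))) = Add(-7, Add(-10, Mul(Z, 12))) = Add(-7, Add(-10, Mul(12, Z))) = Add(-17, Mul(12, Z)))
Mul(Add(Function('o')(13, z), 66), -119) = Mul(Add(Add(-17, Mul(12, 13)), 66), -119) = Mul(Add(Add(-17, 156), 66), -119) = Mul(Add(139, 66), -119) = Mul(205, -119) = -24395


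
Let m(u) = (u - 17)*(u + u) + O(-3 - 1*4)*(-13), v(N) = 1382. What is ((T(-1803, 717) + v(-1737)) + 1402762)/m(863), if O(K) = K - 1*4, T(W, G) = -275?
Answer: 1403869/1460339 ≈ 0.96133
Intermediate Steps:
O(K) = -4 + K (O(K) = K - 4 = -4 + K)
m(u) = 143 + 2*u*(-17 + u) (m(u) = (u - 17)*(u + u) + (-4 + (-3 - 1*4))*(-13) = (-17 + u)*(2*u) + (-4 + (-3 - 4))*(-13) = 2*u*(-17 + u) + (-4 - 7)*(-13) = 2*u*(-17 + u) - 11*(-13) = 2*u*(-17 + u) + 143 = 143 + 2*u*(-17 + u))
((T(-1803, 717) + v(-1737)) + 1402762)/m(863) = ((-275 + 1382) + 1402762)/(143 - 34*863 + 2*863**2) = (1107 + 1402762)/(143 - 29342 + 2*744769) = 1403869/(143 - 29342 + 1489538) = 1403869/1460339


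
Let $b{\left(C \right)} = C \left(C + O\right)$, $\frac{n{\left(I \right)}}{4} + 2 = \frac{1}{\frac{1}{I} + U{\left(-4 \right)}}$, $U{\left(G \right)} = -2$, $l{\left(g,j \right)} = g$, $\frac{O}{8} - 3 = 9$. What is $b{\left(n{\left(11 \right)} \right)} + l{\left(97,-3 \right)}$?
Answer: $- \frac{339671}{441} \approx -770.23$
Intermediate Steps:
$O = 96$ ($O = 24 + 8 \cdot 9 = 24 + 72 = 96$)
$n{\left(I \right)} = -8 + \frac{4}{-2 + \frac{1}{I}}$ ($n{\left(I \right)} = -8 + \frac{4}{\frac{1}{I} - 2} = -8 + \frac{4}{-2 + \frac{1}{I}}$)
$b{\left(C \right)} = C \left(96 + C\right)$ ($b{\left(C \right)} = C \left(C + 96\right) = C \left(96 + C\right)$)
$b{\left(n{\left(11 \right)} \right)} + l{\left(97,-3 \right)} = \frac{4 \left(-2 + 5 \cdot 11\right)}{1 - 22} \left(96 + \frac{4 \left(-2 + 5 \cdot 11\right)}{1 - 22}\right) + 97 = \frac{4 \left(-2 + 55\right)}{1 - 22} \left(96 + \frac{4 \left(-2 + 55\right)}{1 - 22}\right) + 97 = 4 \frac{1}{-21} \cdot 53 \left(96 + 4 \frac{1}{-21} \cdot 53\right) + 97 = 4 \left(- \frac{1}{21}\right) 53 \left(96 + 4 \left(- \frac{1}{21}\right) 53\right) + 97 = - \frac{212 \left(96 - \frac{212}{21}\right)}{21} + 97 = \left(- \frac{212}{21}\right) \frac{1804}{21} + 97 = - \frac{382448}{441} + 97 = - \frac{339671}{441}$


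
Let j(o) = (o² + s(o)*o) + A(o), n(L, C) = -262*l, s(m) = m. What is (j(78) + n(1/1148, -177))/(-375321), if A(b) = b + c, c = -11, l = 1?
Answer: -3991/125107 ≈ -0.031901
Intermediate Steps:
n(L, C) = -262 (n(L, C) = -262*1 = -262)
A(b) = -11 + b (A(b) = b - 11 = -11 + b)
j(o) = -11 + o + 2*o² (j(o) = (o² + o*o) + (-11 + o) = (o² + o²) + (-11 + o) = 2*o² + (-11 + o) = -11 + o + 2*o²)
(j(78) + n(1/1148, -177))/(-375321) = ((-11 + 78 + 2*78²) - 262)/(-375321) = ((-11 + 78 + 2*6084) - 262)*(-1/375321) = ((-11 + 78 + 12168) - 262)*(-1/375321) = (12235 - 262)*(-1/375321) = 11973*(-1/375321) = -3991/125107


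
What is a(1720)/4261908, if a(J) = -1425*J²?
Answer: -351310000/355159 ≈ -989.16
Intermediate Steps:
a(1720)/4261908 = -1425*1720²/4261908 = -1425*2958400*(1/4261908) = -4215720000*1/4261908 = -351310000/355159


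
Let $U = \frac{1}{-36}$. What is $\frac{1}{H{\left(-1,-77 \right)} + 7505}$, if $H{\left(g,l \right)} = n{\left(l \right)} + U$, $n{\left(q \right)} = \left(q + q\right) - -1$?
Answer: $\frac{36}{264671} \approx 0.00013602$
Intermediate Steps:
$n{\left(q \right)} = 1 + 2 q$ ($n{\left(q \right)} = 2 q + 1 = 1 + 2 q$)
$U = - \frac{1}{36} \approx -0.027778$
$H{\left(g,l \right)} = \frac{35}{36} + 2 l$ ($H{\left(g,l \right)} = \left(1 + 2 l\right) - \frac{1}{36} = \frac{35}{36} + 2 l$)
$\frac{1}{H{\left(-1,-77 \right)} + 7505} = \frac{1}{\left(\frac{35}{36} + 2 \left(-77\right)\right) + 7505} = \frac{1}{\left(\frac{35}{36} - 154\right) + 7505} = \frac{1}{- \frac{5509}{36} + 7505} = \frac{1}{\frac{264671}{36}} = \frac{36}{264671}$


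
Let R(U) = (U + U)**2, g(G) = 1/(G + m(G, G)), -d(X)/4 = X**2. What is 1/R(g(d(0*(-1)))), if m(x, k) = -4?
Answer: 4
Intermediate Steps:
d(X) = -4*X**2
g(G) = 1/(-4 + G) (g(G) = 1/(G - 4) = 1/(-4 + G))
R(U) = 4*U**2 (R(U) = (2*U)**2 = 4*U**2)
1/R(g(d(0*(-1)))) = 1/(4*(1/(-4 - 4*(0*(-1))**2))**2) = 1/(4*(1/(-4 - 4*0**2))**2) = 1/(4*(1/(-4 - 4*0))**2) = 1/(4*(1/(-4 + 0))**2) = 1/(4*(1/(-4))**2) = 1/(4*(-1/4)**2) = 1/(4*(1/16)) = 1/(1/4) = 4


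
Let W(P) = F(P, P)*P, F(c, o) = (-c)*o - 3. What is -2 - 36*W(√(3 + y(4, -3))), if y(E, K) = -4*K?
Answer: -2 + 648*√15 ≈ 2507.7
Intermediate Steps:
F(c, o) = -3 - c*o (F(c, o) = -c*o - 3 = -3 - c*o)
W(P) = P*(-3 - P²) (W(P) = (-3 - P*P)*P = (-3 - P²)*P = P*(-3 - P²))
-2 - 36*W(√(3 + y(4, -3))) = -2 - (-36)*√(3 - 4*(-3))*(3 + (√(3 - 4*(-3)))²) = -2 - (-36)*√(3 + 12)*(3 + (√(3 + 12))²) = -2 - (-36)*√15*(3 + (√15)²) = -2 - (-36)*√15*(3 + 15) = -2 - (-36)*√15*18 = -2 - (-648)*√15 = -2 + 648*√15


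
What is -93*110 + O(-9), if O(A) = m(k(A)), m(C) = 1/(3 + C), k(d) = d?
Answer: -61381/6 ≈ -10230.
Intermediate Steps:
O(A) = 1/(3 + A)
-93*110 + O(-9) = -93*110 + 1/(3 - 9) = -10230 + 1/(-6) = -10230 - ⅙ = -61381/6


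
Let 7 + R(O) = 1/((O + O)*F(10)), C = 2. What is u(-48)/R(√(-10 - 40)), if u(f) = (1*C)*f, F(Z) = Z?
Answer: 4480000/326667 - 3200*I*√2/326667 ≈ 13.714 - 0.013854*I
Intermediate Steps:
u(f) = 2*f (u(f) = (1*2)*f = 2*f)
R(O) = -7 + 1/(20*O) (R(O) = -7 + 1/((O + O)*10) = -7 + (⅒)/(2*O) = -7 + (1/(2*O))*(⅒) = -7 + 1/(20*O))
u(-48)/R(√(-10 - 40)) = (2*(-48))/(-7 + 1/(20*(√(-10 - 40)))) = -96/(-7 + 1/(20*(√(-50)))) = -96/(-7 + 1/(20*((5*I*√2)))) = -96/(-7 + (-I*√2/10)/20) = -96/(-7 - I*√2/200)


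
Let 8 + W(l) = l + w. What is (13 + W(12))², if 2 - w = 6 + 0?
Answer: 169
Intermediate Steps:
w = -4 (w = 2 - (6 + 0) = 2 - 1*6 = 2 - 6 = -4)
W(l) = -12 + l (W(l) = -8 + (l - 4) = -8 + (-4 + l) = -12 + l)
(13 + W(12))² = (13 + (-12 + 12))² = (13 + 0)² = 13² = 169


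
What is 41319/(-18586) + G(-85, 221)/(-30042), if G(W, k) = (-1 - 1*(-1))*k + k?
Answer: -311353226/139590153 ≈ -2.2305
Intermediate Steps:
G(W, k) = k (G(W, k) = (-1 + 1)*k + k = 0*k + k = 0 + k = k)
41319/(-18586) + G(-85, 221)/(-30042) = 41319/(-18586) + 221/(-30042) = 41319*(-1/18586) + 221*(-1/30042) = -41319/18586 - 221/30042 = -311353226/139590153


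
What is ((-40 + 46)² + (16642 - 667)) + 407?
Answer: 16418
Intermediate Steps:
((-40 + 46)² + (16642 - 667)) + 407 = (6² + 15975) + 407 = (36 + 15975) + 407 = 16011 + 407 = 16418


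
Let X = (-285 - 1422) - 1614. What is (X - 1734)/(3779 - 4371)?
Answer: 5055/592 ≈ 8.5388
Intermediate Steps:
X = -3321 (X = -1707 - 1614 = -3321)
(X - 1734)/(3779 - 4371) = (-3321 - 1734)/(3779 - 4371) = -5055/(-592) = -5055*(-1/592) = 5055/592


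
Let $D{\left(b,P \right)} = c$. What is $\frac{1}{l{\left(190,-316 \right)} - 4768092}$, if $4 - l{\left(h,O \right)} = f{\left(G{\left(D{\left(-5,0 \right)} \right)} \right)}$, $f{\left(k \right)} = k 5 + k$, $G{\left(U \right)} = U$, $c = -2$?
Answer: $- \frac{1}{4768076} \approx -2.0973 \cdot 10^{-7}$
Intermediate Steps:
$D{\left(b,P \right)} = -2$
$f{\left(k \right)} = 6 k$ ($f{\left(k \right)} = 5 k + k = 6 k$)
$l{\left(h,O \right)} = 16$ ($l{\left(h,O \right)} = 4 - 6 \left(-2\right) = 4 - -12 = 4 + 12 = 16$)
$\frac{1}{l{\left(190,-316 \right)} - 4768092} = \frac{1}{16 - 4768092} = \frac{1}{-4768076} = - \frac{1}{4768076}$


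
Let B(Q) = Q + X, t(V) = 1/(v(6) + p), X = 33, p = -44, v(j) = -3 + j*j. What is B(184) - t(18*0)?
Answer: 2388/11 ≈ 217.09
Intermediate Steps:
v(j) = -3 + j²
t(V) = -1/11 (t(V) = 1/((-3 + 6²) - 44) = 1/((-3 + 36) - 44) = 1/(33 - 44) = 1/(-11) = -1/11)
B(Q) = 33 + Q (B(Q) = Q + 33 = 33 + Q)
B(184) - t(18*0) = (33 + 184) - 1*(-1/11) = 217 + 1/11 = 2388/11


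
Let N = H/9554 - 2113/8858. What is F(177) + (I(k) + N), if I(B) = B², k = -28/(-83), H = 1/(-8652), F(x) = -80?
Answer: -1961972899016887/24486481662216 ≈ -80.125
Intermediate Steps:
H = -1/8652 ≈ -0.00011558
k = 28/83 (k = -28*(-1/83) = 28/83 ≈ 0.33735)
N = -847879327/3554431944 (N = -1/8652/9554 - 2113/8858 = -1/8652*1/9554 - 2113*1/8858 = -1/82661208 - 2113/8858 = -847879327/3554431944 ≈ -0.23854)
F(177) + (I(k) + N) = -80 + ((28/83)² - 847879327/3554431944) = -80 + (784/6889 - 847879327/3554431944) = -80 - 3054366039607/24486481662216 = -1961972899016887/24486481662216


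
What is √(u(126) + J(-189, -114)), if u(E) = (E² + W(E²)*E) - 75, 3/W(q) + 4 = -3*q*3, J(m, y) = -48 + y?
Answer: √19956319044747/35722 ≈ 125.06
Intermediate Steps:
W(q) = 3/(-4 - 9*q) (W(q) = 3/(-4 - 3*q*3) = 3/(-4 - 9*q))
u(E) = -75 + E² - 3*E/(4 + 9*E²) (u(E) = (E² + (-3/(4 + 9*E²))*E) - 75 = (E² - 3*E/(4 + 9*E²)) - 75 = -75 + E² - 3*E/(4 + 9*E²))
√(u(126) + J(-189, -114)) = √((-3*126 + (-75 + 126²)*(4 + 9*126²))/(4 + 9*126²) + (-48 - 114)) = √((-378 + (-75 + 15876)*(4 + 9*15876))/(4 + 9*15876) - 162) = √((-378 + 15801*(4 + 142884))/(4 + 142884) - 162) = √((-378 + 15801*142888)/142888 - 162) = √((-378 + 2257773288)/142888 - 162) = √((1/142888)*2257772910 - 162) = √(1128886455/71444 - 162) = √(1117312527/71444) = √19956319044747/35722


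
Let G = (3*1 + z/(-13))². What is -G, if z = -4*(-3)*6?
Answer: -1089/169 ≈ -6.4438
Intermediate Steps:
z = 72 (z = 12*6 = 72)
G = 1089/169 (G = (3*1 + 72/(-13))² = (3 - 1/13*72)² = (3 - 72/13)² = (-33/13)² = 1089/169 ≈ 6.4438)
-G = -1*1089/169 = -1089/169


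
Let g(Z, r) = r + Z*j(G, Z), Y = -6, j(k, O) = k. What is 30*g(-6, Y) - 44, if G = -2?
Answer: 136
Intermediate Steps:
g(Z, r) = r - 2*Z (g(Z, r) = r + Z*(-2) = r - 2*Z)
30*g(-6, Y) - 44 = 30*(-6 - 2*(-6)) - 44 = 30*(-6 + 12) - 44 = 30*6 - 44 = 180 - 44 = 136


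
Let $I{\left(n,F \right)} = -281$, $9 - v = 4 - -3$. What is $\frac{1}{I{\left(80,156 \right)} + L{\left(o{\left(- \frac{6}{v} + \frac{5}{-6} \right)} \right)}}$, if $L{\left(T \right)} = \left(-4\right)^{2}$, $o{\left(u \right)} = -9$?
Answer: $- \frac{1}{265} \approx -0.0037736$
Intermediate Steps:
$v = 2$ ($v = 9 - \left(4 - -3\right) = 9 - \left(4 + 3\right) = 9 - 7 = 2$)
$L{\left(T \right)} = 16$
$\frac{1}{I{\left(80,156 \right)} + L{\left(o{\left(- \frac{6}{v} + \frac{5}{-6} \right)} \right)}} = \frac{1}{-281 + 16} = \frac{1}{-265} = - \frac{1}{265}$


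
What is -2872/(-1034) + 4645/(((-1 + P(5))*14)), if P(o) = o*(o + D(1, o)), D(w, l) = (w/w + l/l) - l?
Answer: 2582401/65142 ≈ 39.643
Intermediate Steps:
D(w, l) = 2 - l (D(w, l) = (1 + 1) - l = 2 - l)
P(o) = 2*o (P(o) = o*(o + (2 - o)) = o*2 = 2*o)
-2872/(-1034) + 4645/(((-1 + P(5))*14)) = -2872/(-1034) + 4645/(((-1 + 2*5)*14)) = -2872*(-1/1034) + 4645/(((-1 + 10)*14)) = 1436/517 + 4645/((9*14)) = 1436/517 + 4645/126 = 2582401/65142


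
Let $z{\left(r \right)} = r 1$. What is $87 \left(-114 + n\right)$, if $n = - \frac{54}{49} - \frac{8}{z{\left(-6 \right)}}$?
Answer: $- \frac{484996}{49} \approx -9897.9$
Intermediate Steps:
$z{\left(r \right)} = r$
$n = \frac{34}{147}$ ($n = - \frac{54}{49} - \frac{8}{-6} = \left(-54\right) \frac{1}{49} - - \frac{4}{3} = - \frac{54}{49} + \frac{4}{3} = \frac{34}{147} \approx 0.23129$)
$87 \left(-114 + n\right) = 87 \left(-114 + \frac{34}{147}\right) = 87 \left(- \frac{16724}{147}\right) = - \frac{484996}{49}$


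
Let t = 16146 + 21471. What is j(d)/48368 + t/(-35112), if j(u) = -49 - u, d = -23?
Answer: -4740552/4422649 ≈ -1.0719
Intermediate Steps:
t = 37617
j(d)/48368 + t/(-35112) = (-49 - 1*(-23))/48368 + 37617/(-35112) = (-49 + 23)*(1/48368) + 37617*(-1/35112) = -26*1/48368 - 12539/11704 = -13/24184 - 12539/11704 = -4740552/4422649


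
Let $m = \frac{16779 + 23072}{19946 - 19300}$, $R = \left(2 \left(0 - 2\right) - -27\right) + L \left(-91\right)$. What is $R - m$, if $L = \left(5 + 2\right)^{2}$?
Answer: $- \frac{2905507}{646} \approx -4497.7$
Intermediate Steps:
$L = 49$ ($L = 7^{2} = 49$)
$R = -4436$ ($R = \left(2 \left(0 - 2\right) - -27\right) + 49 \left(-91\right) = \left(2 \left(-2\right) + 27\right) - 4459 = \left(-4 + 27\right) - 4459 = 23 - 4459 = -4436$)
$m = \frac{39851}{646} \approx 61.689$
$R - m = -4436 - \frac{39851}{646} = - \frac{2905507}{646}$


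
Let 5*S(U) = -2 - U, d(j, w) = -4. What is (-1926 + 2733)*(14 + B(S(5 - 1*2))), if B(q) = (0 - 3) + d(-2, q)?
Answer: 5649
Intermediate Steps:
S(U) = -⅖ - U/5 (S(U) = (-2 - U)/5 = -⅖ - U/5)
B(q) = -7 (B(q) = (0 - 3) - 4 = -3 - 4 = -7)
(-1926 + 2733)*(14 + B(S(5 - 1*2))) = (-1926 + 2733)*(14 - 7) = 807*7 = 5649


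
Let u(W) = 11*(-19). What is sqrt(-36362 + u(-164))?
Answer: I*sqrt(36571) ≈ 191.24*I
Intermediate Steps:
u(W) = -209
sqrt(-36362 + u(-164)) = sqrt(-36362 - 209) = sqrt(-36571) = I*sqrt(36571)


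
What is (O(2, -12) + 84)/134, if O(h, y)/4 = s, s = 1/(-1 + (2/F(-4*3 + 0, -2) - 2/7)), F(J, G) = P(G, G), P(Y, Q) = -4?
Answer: 1022/1675 ≈ 0.61015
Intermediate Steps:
F(J, G) = -4
s = -14/25 (s = 1/(-1 + (2/(-4) - 2/7)) = 1/(-1 + (2*(-¼) - 2*⅐)) = 1/(-1 + (-½ - 2/7)) = 1/(-1 - 11/14) = 1/(-25/14) = -14/25 ≈ -0.56000)
O(h, y) = -56/25 (O(h, y) = 4*(-14/25) = -56/25)
(O(2, -12) + 84)/134 = (-56/25 + 84)/134 = (1/134)*(2044/25) = 1022/1675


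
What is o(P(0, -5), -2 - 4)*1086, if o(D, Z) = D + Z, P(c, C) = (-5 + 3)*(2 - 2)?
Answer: -6516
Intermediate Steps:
P(c, C) = 0 (P(c, C) = -2*0 = 0)
o(P(0, -5), -2 - 4)*1086 = (0 + (-2 - 4))*1086 = (0 - 6)*1086 = -6*1086 = -6516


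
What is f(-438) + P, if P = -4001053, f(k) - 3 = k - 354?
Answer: -4001842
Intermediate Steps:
f(k) = -351 + k (f(k) = 3 + (k - 354) = 3 + (-354 + k) = -351 + k)
f(-438) + P = (-351 - 438) - 4001053 = -789 - 4001053 = -4001842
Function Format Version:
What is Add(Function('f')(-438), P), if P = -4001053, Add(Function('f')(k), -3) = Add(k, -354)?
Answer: -4001842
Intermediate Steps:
Function('f')(k) = Add(-351, k) (Function('f')(k) = Add(3, Add(k, -354)) = Add(3, Add(-354, k)) = Add(-351, k))
Add(Function('f')(-438), P) = Add(Add(-351, -438), -4001053) = Add(-789, -4001053) = -4001842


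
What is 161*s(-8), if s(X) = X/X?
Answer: 161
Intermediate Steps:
s(X) = 1
161*s(-8) = 161*1 = 161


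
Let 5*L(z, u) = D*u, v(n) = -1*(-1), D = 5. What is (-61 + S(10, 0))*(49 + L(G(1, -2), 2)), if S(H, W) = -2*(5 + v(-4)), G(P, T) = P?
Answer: -3723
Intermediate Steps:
v(n) = 1
L(z, u) = u (L(z, u) = (5*u)/5 = u)
S(H, W) = -12 (S(H, W) = -2*(5 + 1) = -2*6 = -12)
(-61 + S(10, 0))*(49 + L(G(1, -2), 2)) = (-61 - 12)*(49 + 2) = -73*51 = -3723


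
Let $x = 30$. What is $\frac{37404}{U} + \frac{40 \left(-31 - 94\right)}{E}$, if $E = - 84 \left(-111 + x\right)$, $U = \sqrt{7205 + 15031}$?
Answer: $- \frac{1250}{1701} + \frac{6234 \sqrt{5559}}{1853} \approx 250.1$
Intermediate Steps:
$U = 2 \sqrt{5559}$ ($U = \sqrt{22236} = 2 \sqrt{5559} \approx 149.12$)
$E = 6804$ ($E = - 84 \left(-111 + 30\right) = \left(-84\right) \left(-81\right) = 6804$)
$\frac{37404}{U} + \frac{40 \left(-31 - 94\right)}{E} = \frac{37404}{2 \sqrt{5559}} + \frac{40 \left(-31 - 94\right)}{6804} = 37404 \frac{\sqrt{5559}}{11118} + 40 \left(-125\right) \frac{1}{6804} = \frac{6234 \sqrt{5559}}{1853} - \frac{1250}{1701} = - \frac{1250}{1701} + \frac{6234 \sqrt{5559}}{1853}$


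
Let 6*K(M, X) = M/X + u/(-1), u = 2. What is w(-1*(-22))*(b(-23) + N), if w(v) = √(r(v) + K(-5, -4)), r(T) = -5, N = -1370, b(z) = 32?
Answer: -669*I*√82/2 ≈ -3029.0*I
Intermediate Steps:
K(M, X) = -⅓ + M/(6*X) (K(M, X) = (M/X + 2/(-1))/6 = (M/X + 2*(-1))/6 = (M/X - 2)/6 = (-2 + M/X)/6 = -⅓ + M/(6*X))
w(v) = I*√82/4 (w(v) = √(-5 + (⅙)*(-5 - 2*(-4))/(-4)) = √(-5 + (⅙)*(-¼)*(-5 + 8)) = √(-5 + (⅙)*(-¼)*3) = √(-5 - ⅛) = √(-41/8) = I*√82/4)
w(-1*(-22))*(b(-23) + N) = (I*√82/4)*(32 - 1370) = (I*√82/4)*(-1338) = -669*I*√82/2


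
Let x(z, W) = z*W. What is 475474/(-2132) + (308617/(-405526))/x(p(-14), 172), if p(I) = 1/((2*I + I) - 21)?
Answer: -8280770930689/37177001576 ≈ -222.74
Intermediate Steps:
p(I) = 1/(-21 + 3*I) (p(I) = 1/(3*I - 21) = 1/(-21 + 3*I))
x(z, W) = W*z
475474/(-2132) + (308617/(-405526))/x(p(-14), 172) = 475474/(-2132) + (308617/(-405526))/((172*(1/(3*(-7 - 14))))) = 475474*(-1/2132) + (308617*(-1/405526))/((172*((⅓)/(-21)))) = -237737/1066 - 308617/(405526*(172*((⅓)*(-1/21)))) = -237737/1066 - 308617/(405526*(172*(-1/63))) = -237737/1066 - 308617/(405526*(-172/63)) = -237737/1066 - 308617/405526*(-63/172) = -237737/1066 + 19442871/69750472 = -8280770930689/37177001576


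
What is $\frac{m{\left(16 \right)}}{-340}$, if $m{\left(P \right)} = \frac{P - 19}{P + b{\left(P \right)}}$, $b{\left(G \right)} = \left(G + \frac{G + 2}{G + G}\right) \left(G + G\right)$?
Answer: $\frac{1}{61880} \approx 1.616 \cdot 10^{-5}$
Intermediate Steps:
$b{\left(G \right)} = 2 G \left(G + \frac{2 + G}{2 G}\right)$ ($b{\left(G \right)} = \left(G + \frac{2 + G}{2 G}\right) 2 G = 2 G \left(G + \frac{2 + G}{2 G}\right)$)
$m{\left(P \right)} = \frac{-19 + P}{2 + 2 P + 2 P^{2}}$ ($m{\left(P \right)} = \frac{P - 19}{P + \left(2 + P + 2 P^{2}\right)} = \frac{-19 + P}{2 + 2 P + 2 P^{2}}$)
$\frac{m{\left(16 \right)}}{-340} = \frac{\frac{1}{2} \frac{1}{1 + 16 + 16^{2}} \left(-19 + 16\right)}{-340} = \frac{1}{2} \frac{1}{1 + 16 + 256} \left(-3\right) \left(- \frac{1}{340}\right) = \frac{1}{2} \cdot \frac{1}{273} \left(-3\right) \left(- \frac{1}{340}\right) = \left(- \frac{1}{182}\right) \left(- \frac{1}{340}\right) = \frac{1}{61880}$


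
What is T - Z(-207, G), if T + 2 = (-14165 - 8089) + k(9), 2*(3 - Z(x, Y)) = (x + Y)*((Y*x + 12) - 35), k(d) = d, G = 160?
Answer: 1513221/2 ≈ 7.5661e+5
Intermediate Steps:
Z(x, Y) = 3 - (-23 + Y*x)*(Y + x)/2 (Z(x, Y) = 3 - (x + Y)*((Y*x + 12) - 35)/2 = 3 - (Y + x)*((12 + Y*x) - 35)/2 = 3 - (Y + x)*(-23 + Y*x)/2 = 3 - (-23 + Y*x)*(Y + x)/2)
T = -22247 (T = -2 + ((-14165 - 8089) + 9) = -2 + (-22254 + 9) = -2 - 22245 = -22247)
T - Z(-207, G) = -22247 - (3 + (23/2)*160 + (23/2)*(-207) - ½*160*(-207)² - ½*(-207)*160²) = -22247 - (3 + 1840 - 4761/2 - ½*160*42849 - ½*(-207)*25600) = -22247 - (3 + 1840 - 4761/2 - 3427920 + 2649600) = -22247 - 1*(-1557715/2) = -22247 + 1557715/2 = 1513221/2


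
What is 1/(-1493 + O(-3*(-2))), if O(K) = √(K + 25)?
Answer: -1493/2229018 - √31/2229018 ≈ -0.00067230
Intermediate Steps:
O(K) = √(25 + K)
1/(-1493 + O(-3*(-2))) = 1/(-1493 + √(25 - 3*(-2))) = 1/(-1493 + √(25 + 6)) = 1/(-1493 + √31)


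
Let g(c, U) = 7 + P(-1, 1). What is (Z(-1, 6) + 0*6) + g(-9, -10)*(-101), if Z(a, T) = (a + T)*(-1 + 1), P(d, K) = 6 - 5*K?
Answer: -808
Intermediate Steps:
Z(a, T) = 0 (Z(a, T) = (T + a)*0 = 0)
g(c, U) = 8 (g(c, U) = 7 + (6 - 5*1) = 7 + (6 - 5) = 7 + 1 = 8)
(Z(-1, 6) + 0*6) + g(-9, -10)*(-101) = (0 + 0*6) + 8*(-101) = (0 + 0) - 808 = 0 - 808 = -808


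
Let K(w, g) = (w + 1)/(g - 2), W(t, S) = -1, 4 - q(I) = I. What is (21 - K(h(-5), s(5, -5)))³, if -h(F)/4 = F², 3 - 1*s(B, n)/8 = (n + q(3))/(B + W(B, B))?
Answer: 14348907/1000 ≈ 14349.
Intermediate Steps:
q(I) = 4 - I
s(B, n) = 24 - 8*(1 + n)/(-1 + B) (s(B, n) = 24 - 8*(n + (4 - 1*3))/(B - 1) = 24 - 8*(n + (4 - 3))/(-1 + B) = 24 - 8*(n + 1)/(-1 + B) = 24 - 8*(1 + n)/(-1 + B))
h(F) = -4*F²
K(w, g) = (1 + w)/(-2 + g)
(21 - K(h(-5), s(5, -5)))³ = (21 - (1 - 4*(-5)²)/(-2 + 8*(-4 - 1*(-5) + 3*5)/(-1 + 5)))³ = (21 - (1 - 4*25)/(-2 + 8*(-4 + 5 + 15)/4))³ = (21 - (1 - 100)/(-2 + 8*(¼)*16))³ = (21 - (-99)/(-2 + 32))³ = (21 - (-99)/30)³ = (21 - 1*(-33/10))³ = (21 + 33/10)³ = (243/10)³ = 14348907/1000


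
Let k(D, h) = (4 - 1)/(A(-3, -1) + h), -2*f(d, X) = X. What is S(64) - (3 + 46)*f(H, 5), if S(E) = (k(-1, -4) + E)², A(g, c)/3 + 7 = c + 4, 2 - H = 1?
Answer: 1073801/256 ≈ 4194.5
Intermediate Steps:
H = 1 (H = 2 - 1*1 = 2 - 1 = 1)
f(d, X) = -X/2
A(g, c) = -9 + 3*c (A(g, c) = -21 + 3*(c + 4) = -21 + 3*(4 + c) = -21 + (12 + 3*c) = -9 + 3*c)
k(D, h) = 3/(-12 + h) (k(D, h) = (4 - 1)/((-9 + 3*(-1)) + h) = 3/((-9 - 3) + h) = 3/(-12 + h))
S(E) = (-3/16 + E)² (S(E) = (3/(-12 - 4) + E)² = (3/(-16) + E)² = (3*(-1/16) + E)² = (-3/16 + E)²)
S(64) - (3 + 46)*f(H, 5) = (-3 + 16*64)²/256 - (3 + 46)*(-½*5) = (-3 + 1024)²/256 - 49*(-5)/2 = (1/256)*1021² - 1*(-245/2) = (1/256)*1042441 + 245/2 = 1042441/256 + 245/2 = 1073801/256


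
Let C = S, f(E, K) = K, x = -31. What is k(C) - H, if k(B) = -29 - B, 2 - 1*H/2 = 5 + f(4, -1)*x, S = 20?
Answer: 19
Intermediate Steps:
C = 20
H = -68 (H = 4 - 2*(5 - 1*(-31)) = 4 - 2*(5 + 31) = 4 - 2*36 = 4 - 72 = -68)
k(C) - H = (-29 - 1*20) - 1*(-68) = (-29 - 20) + 68 = -49 + 68 = 19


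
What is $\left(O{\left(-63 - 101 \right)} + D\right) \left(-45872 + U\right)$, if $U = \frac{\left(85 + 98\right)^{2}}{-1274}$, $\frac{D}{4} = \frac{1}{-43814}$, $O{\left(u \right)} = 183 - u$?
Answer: $- \frac{63500936359737}{3987074} \approx -1.5927 \cdot 10^{7}$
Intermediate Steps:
$D = - \frac{2}{21907}$ ($D = \frac{4}{-43814} = 4 \left(- \frac{1}{43814}\right) = - \frac{2}{21907} \approx -9.1295 \cdot 10^{-5}$)
$U = - \frac{33489}{1274}$ ($U = 183^{2} \left(- \frac{1}{1274}\right) = 33489 \left(- \frac{1}{1274}\right) = - \frac{33489}{1274} \approx -26.286$)
$\left(O{\left(-63 - 101 \right)} + D\right) \left(-45872 + U\right) = \left(\left(183 - \left(-63 - 101\right)\right) - \frac{2}{21907}\right) \left(-45872 - \frac{33489}{1274}\right) = \left(\left(183 - -164\right) - \frac{2}{21907}\right) \left(- \frac{58474417}{1274}\right) = \left(\left(183 + 164\right) - \frac{2}{21907}\right) \left(- \frac{58474417}{1274}\right) = \left(347 - \frac{2}{21907}\right) \left(- \frac{58474417}{1274}\right) = \frac{7601727}{21907} \left(- \frac{58474417}{1274}\right) = - \frac{63500936359737}{3987074}$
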